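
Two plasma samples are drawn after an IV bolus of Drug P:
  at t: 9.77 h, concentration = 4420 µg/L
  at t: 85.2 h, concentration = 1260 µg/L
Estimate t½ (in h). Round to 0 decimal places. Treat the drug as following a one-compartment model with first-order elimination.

42 h

k = ln(C₁/C₂) / (t₂ − t₁) = ln(4420/1260) / (85.2 − 9.77)
  = 1.255 / 75.43 = 0.01664 h⁻¹
t½ = ln2 / k = 0.693147 / 0.01664 = 41.66 h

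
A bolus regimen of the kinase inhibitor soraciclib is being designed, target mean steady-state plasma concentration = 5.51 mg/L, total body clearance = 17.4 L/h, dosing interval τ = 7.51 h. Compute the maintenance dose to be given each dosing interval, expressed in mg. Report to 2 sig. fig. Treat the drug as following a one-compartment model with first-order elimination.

720 mg

At steady state, Dose/τ = Css × CL.
Dose = Css × CL × τ = 5.51 × 17.40 × 7.51 = 720.0 mg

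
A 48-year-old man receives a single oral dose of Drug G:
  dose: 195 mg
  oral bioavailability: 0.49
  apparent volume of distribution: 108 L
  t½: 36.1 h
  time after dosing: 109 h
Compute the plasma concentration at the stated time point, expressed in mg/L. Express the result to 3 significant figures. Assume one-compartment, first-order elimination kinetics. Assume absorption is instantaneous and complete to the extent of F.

Amount reaching circulation = F × Dose = 0.49 × 195.0 = 95.55 mg
C₀ = F·Dose / Vd = 95.55 / 108 = 0.8847 mg/L
k = ln2 / t½ = 0.693147 / 36.1 = 0.01920 h⁻¹
C = C₀ · e^(−k·t) = 0.8847 × e^(−0.01920 × 109)
  = 0.8847 × 0.1233 = 0.1091 mg/L

0.109 mg/L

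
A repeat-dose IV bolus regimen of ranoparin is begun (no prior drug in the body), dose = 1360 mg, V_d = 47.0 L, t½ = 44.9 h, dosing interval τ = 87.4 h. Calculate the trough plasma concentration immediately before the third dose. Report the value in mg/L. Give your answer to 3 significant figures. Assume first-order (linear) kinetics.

C₀ per dose = Dose / Vd = 1360 / 47.0 = 28.94 mg/L
k = ln2 / t½ = 0.693147 / 44.9 = 0.01544 h⁻¹
Fraction remaining after one interval: r = e^(−kτ) = e^(−0.01544 × 87.4) = 0.2594
Before dose 3, 2 doses have been given (aged 1τ, 2τ).
C_trough = C₀ × (r + r²) = 28.94 × (0.2594 + 0.06729) = 9.454 mg/L

9.45 mg/L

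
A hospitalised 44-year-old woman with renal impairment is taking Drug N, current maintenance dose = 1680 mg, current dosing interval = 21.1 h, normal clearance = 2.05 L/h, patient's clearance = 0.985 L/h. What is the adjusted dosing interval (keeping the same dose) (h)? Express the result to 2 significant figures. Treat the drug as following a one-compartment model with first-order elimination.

To keep the same average steady-state level, dosing rate must scale with clearance.
CL ratio = 0.985 / 2.05 = 0.4805
New interval (same dose) = 21.1 / 0.4805 = 43.91 h

44 h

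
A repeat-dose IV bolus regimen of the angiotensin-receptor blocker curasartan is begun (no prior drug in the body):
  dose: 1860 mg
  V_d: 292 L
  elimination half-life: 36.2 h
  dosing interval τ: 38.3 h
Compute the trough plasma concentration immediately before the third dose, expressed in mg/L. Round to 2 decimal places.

C₀ per dose = Dose / Vd = 1860 / 292 = 6.370 mg/L
k = ln2 / t½ = 0.693147 / 36.2 = 0.01915 h⁻¹
Fraction remaining after one interval: r = e^(−kτ) = e^(−0.01915 × 38.3) = 0.4803
Before dose 3, 2 doses have been given (aged 1τ, 2τ).
C_trough = C₀ × (r + r²) = 6.370 × (0.4803 + 0.2307) = 4.529 mg/L

4.53 mg/L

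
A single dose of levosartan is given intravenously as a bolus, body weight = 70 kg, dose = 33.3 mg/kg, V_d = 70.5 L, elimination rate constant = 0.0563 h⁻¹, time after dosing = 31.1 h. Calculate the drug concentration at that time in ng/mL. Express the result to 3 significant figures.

Total dose = 33.3 × 70 = 2331 mg
C₀ = Dose / Vd = 2331 / 70.5 = 33.06 mg/L
C = C₀ · e^(−k·t) = 33.06 × e^(−0.05630 × 31.1)
  = 33.06 × 0.1736 = 5.739 mg/L
Convert: 5.739 mg/L × 1000 = 5739 ng/mL

5740 ng/mL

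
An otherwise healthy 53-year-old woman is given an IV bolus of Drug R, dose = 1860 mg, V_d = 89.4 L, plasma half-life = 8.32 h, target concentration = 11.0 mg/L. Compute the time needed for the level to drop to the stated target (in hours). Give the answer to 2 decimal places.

C₀ = Dose / Vd = 1860 / 89.4 = 20.81 mg/L
k = ln2 / t½ = 0.693147 / 8.32 = 0.08331 h⁻¹
t = ln(C₀ / C) / k = ln(20.81 / 11.0) / 0.08331
  = ln(1.892) / 0.08331 = 0.6376 / 0.08331 = 7.653 h

7.65 h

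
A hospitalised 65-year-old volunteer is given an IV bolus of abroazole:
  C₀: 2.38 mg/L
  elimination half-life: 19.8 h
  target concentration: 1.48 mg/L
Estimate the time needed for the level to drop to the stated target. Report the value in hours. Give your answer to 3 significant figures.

k = ln2 / t½ = 0.693147 / 19.8 = 0.03501 h⁻¹
t = ln(C₀ / C) / k = ln(2.380 / 1.48) / 0.03501
  = ln(1.608) / 0.03501 = 0.4750 / 0.03501 = 13.57 h

13.6 h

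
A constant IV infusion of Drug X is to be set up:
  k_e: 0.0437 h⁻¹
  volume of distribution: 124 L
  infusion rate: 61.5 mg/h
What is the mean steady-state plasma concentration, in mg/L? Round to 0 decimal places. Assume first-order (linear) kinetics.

CL = k × Vd = 0.04370 × 124 = 5.419 L/h
At steady state Css = R₀ / CL = 61.5 / 5.419 = 11.35 mg/L

11 mg/L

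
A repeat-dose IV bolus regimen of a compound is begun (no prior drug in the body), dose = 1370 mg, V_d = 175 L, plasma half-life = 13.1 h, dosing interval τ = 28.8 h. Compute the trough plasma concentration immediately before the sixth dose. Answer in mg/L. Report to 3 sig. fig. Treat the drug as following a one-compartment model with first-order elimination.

2.18 mg/L

C₀ per dose = Dose / Vd = 1370 / 175 = 7.829 mg/L
k = ln2 / t½ = 0.693147 / 13.1 = 0.05291 h⁻¹
Fraction remaining after one interval: r = e^(−kτ) = e^(−0.05291 × 28.8) = 0.2179
Before dose 6, 5 doses have been given (aged 1τ, 2τ, 3τ, 4τ, 5τ).
C_trough = C₀ × (r + r² + … + r^5) = C₀ × r(1−r^5)/(1−r)
        = 7.829 × 0.2179 × (1 − 0.0004912) / (1 − 0.2179) = 2.180 mg/L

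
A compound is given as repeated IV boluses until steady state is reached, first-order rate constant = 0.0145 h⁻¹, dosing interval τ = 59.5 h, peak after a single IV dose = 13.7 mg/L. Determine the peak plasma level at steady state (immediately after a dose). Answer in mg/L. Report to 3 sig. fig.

23.7 mg/L

e^(−kτ) = e^(−0.01450 × 59.5) = 0.4220
Accumulation ratio R = 1 / (1 − e^(−kτ)) = 1 / (1 − 0.4220) = 1.730
Steady-state peak = C₀ × R = 13.7 × 1.730 = 23.70 mg/L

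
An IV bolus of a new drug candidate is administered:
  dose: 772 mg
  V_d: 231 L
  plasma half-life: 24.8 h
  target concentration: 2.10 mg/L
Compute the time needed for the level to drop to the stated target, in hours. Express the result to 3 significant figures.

C₀ = Dose / Vd = 772.0 / 231 = 3.342 mg/L
k = ln2 / t½ = 0.693147 / 24.8 = 0.02795 h⁻¹
t = ln(C₀ / C) / k = ln(3.342 / 2.10) / 0.02795
  = ln(1.591) / 0.02795 = 0.4644 / 0.02795 = 16.62 h

16.6 h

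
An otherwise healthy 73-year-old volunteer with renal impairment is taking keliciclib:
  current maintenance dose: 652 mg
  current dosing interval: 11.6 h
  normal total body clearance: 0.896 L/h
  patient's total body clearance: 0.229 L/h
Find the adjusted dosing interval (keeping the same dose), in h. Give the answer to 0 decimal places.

45 h

To keep the same average steady-state level, dosing rate must scale with clearance.
CL ratio = 0.229 / 0.896 = 0.2556
New interval (same dose) = 11.6 / 0.2556 = 45.38 h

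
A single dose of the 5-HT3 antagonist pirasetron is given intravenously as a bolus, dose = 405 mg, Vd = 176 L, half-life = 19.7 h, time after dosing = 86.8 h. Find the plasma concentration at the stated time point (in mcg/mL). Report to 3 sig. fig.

C₀ = Dose / Vd = 405.0 / 176 = 2.301 mg/L
k = ln2 / t½ = 0.693147 / 19.7 = 0.03519 h⁻¹
C = C₀ · e^(−k·t) = 2.301 × e^(−0.03519 × 86.8)
  = 2.301 × 0.04715 = 0.1085 mg/L
(0.1085 mg/L = 0.1085 mcg/mL)

0.109 mcg/mL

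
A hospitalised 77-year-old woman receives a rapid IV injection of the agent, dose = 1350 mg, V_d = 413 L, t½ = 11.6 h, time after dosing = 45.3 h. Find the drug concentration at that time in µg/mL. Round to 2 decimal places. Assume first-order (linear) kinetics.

0.22 µg/mL

C₀ = Dose / Vd = 1350 / 413 = 3.269 mg/L
k = ln2 / t½ = 0.693147 / 11.6 = 0.05975 h⁻¹
C = C₀ · e^(−k·t) = 3.269 × e^(−0.05975 × 45.3)
  = 3.269 × 0.06676 = 0.2182 mg/L
(0.2182 mg/L = 0.2182 µg/mL)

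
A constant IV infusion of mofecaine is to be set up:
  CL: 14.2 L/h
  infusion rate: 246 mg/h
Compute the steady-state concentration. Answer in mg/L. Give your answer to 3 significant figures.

17.3 mg/L

At steady state Css = R₀ / CL = 246 / 14.20 = 17.32 mg/L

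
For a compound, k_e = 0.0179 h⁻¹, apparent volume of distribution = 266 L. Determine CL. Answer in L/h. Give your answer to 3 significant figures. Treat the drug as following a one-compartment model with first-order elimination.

4.76 L/h

CL = k × Vd = 0.0179 × 266 = 4.761 L/h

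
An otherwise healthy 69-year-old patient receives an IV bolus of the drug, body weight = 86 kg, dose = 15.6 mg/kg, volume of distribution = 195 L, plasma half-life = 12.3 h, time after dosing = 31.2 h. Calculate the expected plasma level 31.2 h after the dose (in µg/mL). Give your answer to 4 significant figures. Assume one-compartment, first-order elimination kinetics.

Total dose = 15.6 × 86 = 1342 mg
C₀ = Dose / Vd = 1342 / 195 = 6.882 mg/L
k = ln2 / t½ = 0.693147 / 12.3 = 0.05635 h⁻¹
C = C₀ · e^(−k·t) = 6.882 × e^(−0.05635 × 31.2)
  = 6.882 × 0.1724 = 1.186 mg/L
(1.186 mg/L = 1.186 µg/mL)

1.186 µg/mL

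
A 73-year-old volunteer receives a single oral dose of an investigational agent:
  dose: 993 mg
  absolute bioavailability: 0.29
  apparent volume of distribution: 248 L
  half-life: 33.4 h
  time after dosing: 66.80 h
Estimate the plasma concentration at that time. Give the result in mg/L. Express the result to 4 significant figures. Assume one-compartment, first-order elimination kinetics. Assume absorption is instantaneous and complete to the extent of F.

Amount reaching circulation = F × Dose = 0.29 × 993.0 = 288.0 mg
C₀ = F·Dose / Vd = 288.0 / 248 = 1.161 mg/L
k = ln2 / t½ = 0.693147 / 33.4 = 0.02075 h⁻¹
t / t½ = 66.80 / 33.4 = 2 half-lives
C = C₀ × (1/2)^2 = 1.161 × 0.2500 = 0.2903 mg/L

0.2903 mg/L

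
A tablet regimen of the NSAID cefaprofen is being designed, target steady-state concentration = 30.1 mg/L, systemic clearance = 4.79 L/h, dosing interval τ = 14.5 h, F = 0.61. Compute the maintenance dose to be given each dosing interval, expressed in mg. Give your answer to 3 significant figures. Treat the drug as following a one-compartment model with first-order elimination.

At steady state, F × (Dose/τ) = Css × CL.
Dose = Css × CL × τ / F = 30.1 × 4.790 × 14.5 / 0.61 = 3427 mg

3430 mg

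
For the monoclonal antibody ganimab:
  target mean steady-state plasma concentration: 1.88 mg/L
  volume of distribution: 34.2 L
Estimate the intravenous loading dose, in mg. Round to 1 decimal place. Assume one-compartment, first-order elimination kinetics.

64.3 mg

LD = Css × Vd = 1.88 × 34.2 = 64.30 mg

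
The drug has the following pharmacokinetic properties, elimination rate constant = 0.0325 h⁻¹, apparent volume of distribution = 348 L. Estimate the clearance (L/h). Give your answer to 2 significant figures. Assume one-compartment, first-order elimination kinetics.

11 L/h

CL = k × Vd = 0.0325 × 348 = 11.31 L/h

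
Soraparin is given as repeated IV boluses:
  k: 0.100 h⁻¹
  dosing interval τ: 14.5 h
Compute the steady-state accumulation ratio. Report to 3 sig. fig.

e^(−kτ) = e^(−0.1000 × 14.5) = 0.2346
Accumulation ratio R = 1 / (1 − e^(−kτ)) = 1 / (1 − 0.2346) = 1.307

1.31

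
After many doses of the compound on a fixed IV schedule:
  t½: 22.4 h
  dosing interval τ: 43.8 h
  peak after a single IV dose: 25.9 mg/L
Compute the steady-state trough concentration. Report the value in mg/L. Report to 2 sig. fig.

k = ln2 / t½ = 0.693147 / 22.4 = 0.03094 h⁻¹
e^(−kτ) = e^(−0.03094 × 43.8) = 0.2579
Accumulation ratio R = 1 / (1 − e^(−kτ)) = 1 / (1 − 0.2579) = 1.348
Steady-state trough = C₀ × R × e^(−kτ) = 25.9 × 1.348 × 0.2579 = 9.004 mg/L

9.0 mg/L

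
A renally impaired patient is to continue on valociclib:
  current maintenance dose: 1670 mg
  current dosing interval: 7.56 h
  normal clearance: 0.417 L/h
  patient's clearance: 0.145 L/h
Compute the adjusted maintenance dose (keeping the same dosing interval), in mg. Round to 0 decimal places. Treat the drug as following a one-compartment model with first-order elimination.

581 mg

To keep the same average steady-state level, dosing rate must scale with clearance.
CL ratio = 0.145 / 0.417 = 0.3477
New dose (same interval) = 1670 × 0.3477 = 580.7 mg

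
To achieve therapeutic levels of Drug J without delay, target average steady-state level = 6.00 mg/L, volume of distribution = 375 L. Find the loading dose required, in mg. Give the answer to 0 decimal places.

2250 mg

LD = Css × Vd = 6.00 × 375 = 2250 mg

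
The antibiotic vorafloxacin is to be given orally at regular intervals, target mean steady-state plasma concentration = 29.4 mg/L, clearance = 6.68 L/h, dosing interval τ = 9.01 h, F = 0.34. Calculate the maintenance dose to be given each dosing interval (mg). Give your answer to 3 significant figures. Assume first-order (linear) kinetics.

5200 mg

At steady state, F × (Dose/τ) = Css × CL.
Dose = Css × CL × τ / F = 29.4 × 6.680 × 9.01 / 0.34 = 5204 mg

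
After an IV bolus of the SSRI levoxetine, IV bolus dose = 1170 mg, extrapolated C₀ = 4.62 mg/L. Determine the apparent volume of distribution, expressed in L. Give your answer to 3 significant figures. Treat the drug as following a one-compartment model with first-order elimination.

253 L

Vd = Dose / C₀ = 1170 / 4.62 = 253.2 L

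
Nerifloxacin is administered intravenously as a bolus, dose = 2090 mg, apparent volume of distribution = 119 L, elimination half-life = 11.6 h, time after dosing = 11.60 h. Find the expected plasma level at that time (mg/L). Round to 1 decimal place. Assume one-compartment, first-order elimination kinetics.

C₀ = Dose / Vd = 2090 / 119 = 17.56 mg/L
k = ln2 / t½ = 0.693147 / 11.6 = 0.05975 h⁻¹
t / t½ = 11.60 / 11.6 = 1 half-lives
C = C₀ × (1/2)^1 = 17.56 × 0.5000 = 8.780 mg/L

8.8 mg/L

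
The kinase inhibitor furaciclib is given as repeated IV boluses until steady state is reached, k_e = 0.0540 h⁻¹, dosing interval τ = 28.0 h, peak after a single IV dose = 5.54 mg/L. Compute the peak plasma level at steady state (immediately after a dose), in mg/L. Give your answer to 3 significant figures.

e^(−kτ) = e^(−0.05400 × 28.0) = 0.2205
Accumulation ratio R = 1 / (1 − e^(−kτ)) = 1 / (1 − 0.2205) = 1.283
Steady-state peak = C₀ × R = 5.54 × 1.283 = 7.108 mg/L

7.11 mg/L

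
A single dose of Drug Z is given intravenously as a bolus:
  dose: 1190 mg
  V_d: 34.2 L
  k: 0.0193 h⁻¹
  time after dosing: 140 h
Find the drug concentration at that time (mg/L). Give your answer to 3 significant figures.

2.33 mg/L

C₀ = Dose / Vd = 1190 / 34.2 = 34.80 mg/L
C = C₀ · e^(−k·t) = 34.80 × e^(−0.01930 × 140)
  = 34.80 × 0.06707 = 2.334 mg/L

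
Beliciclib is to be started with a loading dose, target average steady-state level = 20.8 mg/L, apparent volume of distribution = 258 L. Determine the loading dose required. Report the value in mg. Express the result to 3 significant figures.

5370 mg

LD = Css × Vd = 20.8 × 258 = 5366 mg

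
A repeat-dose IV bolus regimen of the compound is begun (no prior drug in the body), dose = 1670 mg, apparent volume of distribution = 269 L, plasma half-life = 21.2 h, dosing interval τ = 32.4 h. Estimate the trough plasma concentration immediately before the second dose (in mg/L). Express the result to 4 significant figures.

2.152 mg/L

C₀ per dose = Dose / Vd = 1670 / 269 = 6.208 mg/L
k = ln2 / t½ = 0.693147 / 21.2 = 0.03270 h⁻¹
Fraction remaining after one interval: r = e^(−kτ) = e^(−0.03270 × 32.4) = 0.3466
Before dose 2, 1 dose has been given (aged 1τ).
C_trough = C₀ × r = 6.208 × 0.3466 = 2.152 mg/L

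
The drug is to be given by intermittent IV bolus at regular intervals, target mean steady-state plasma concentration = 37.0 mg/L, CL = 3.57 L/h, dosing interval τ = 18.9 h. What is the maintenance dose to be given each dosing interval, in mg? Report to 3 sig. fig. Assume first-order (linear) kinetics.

2500 mg

At steady state, Dose/τ = Css × CL.
Dose = Css × CL × τ = 37.0 × 3.570 × 18.9 = 2497 mg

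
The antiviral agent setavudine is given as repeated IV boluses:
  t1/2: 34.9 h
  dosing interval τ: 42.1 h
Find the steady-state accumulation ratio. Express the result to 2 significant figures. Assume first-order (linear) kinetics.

k = ln2 / t½ = 0.693147 / 34.9 = 0.01986 h⁻¹
e^(−kτ) = e^(−0.01986 × 42.1) = 0.4334
Accumulation ratio R = 1 / (1 − e^(−kτ)) = 1 / (1 − 0.4334) = 1.765

1.8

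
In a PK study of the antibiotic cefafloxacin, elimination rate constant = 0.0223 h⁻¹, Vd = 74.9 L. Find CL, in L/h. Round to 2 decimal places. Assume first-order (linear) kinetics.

CL = k × Vd = 0.0223 × 74.9 = 1.670 L/h

1.67 L/h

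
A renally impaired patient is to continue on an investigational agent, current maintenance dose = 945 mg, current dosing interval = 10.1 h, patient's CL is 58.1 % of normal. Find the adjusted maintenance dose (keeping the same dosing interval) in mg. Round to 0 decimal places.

To keep the same average steady-state level, dosing rate must scale with clearance.
CL ratio = 58.1 / 100 = 0.5810
New dose (same interval) = 945 × 0.5810 = 549.0 mg

549 mg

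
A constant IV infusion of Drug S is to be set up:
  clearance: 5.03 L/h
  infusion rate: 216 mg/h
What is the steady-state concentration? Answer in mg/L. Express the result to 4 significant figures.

42.94 mg/L

At steady state Css = R₀ / CL = 216 / 5.030 = 42.94 mg/L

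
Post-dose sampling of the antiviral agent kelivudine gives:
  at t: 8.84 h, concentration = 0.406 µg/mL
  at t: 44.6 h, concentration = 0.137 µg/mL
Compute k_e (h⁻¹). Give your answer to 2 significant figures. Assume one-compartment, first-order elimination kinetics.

k = ln(C₁/C₂) / (t₂ − t₁) = ln(0.406/0.137) / (44.6 − 8.84)
  = 1.086 / 35.76 = 0.03037 h⁻¹

0.030 h⁻¹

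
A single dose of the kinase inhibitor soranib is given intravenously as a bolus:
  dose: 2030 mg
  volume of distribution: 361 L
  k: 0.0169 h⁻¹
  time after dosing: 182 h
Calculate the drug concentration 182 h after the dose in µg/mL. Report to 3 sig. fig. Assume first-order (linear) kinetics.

C₀ = Dose / Vd = 2030 / 361 = 5.623 mg/L
C = C₀ · e^(−k·t) = 5.623 × e^(−0.01690 × 182)
  = 5.623 × 0.04615 = 0.2595 mg/L
(0.2595 mg/L = 0.2595 µg/mL)

0.260 µg/mL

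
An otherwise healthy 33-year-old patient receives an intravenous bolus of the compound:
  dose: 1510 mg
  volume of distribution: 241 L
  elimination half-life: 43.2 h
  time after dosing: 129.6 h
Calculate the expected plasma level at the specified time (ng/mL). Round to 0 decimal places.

C₀ = Dose / Vd = 1510 / 241 = 6.266 mg/L
k = ln2 / t½ = 0.693147 / 43.2 = 0.01605 h⁻¹
t / t½ = 129.6 / 43.2 = 3 half-lives
C = C₀ × (1/2)^3 = 6.266 × 0.1250 = 0.7833 mg/L
Convert: 0.7833 mg/L × 1000 = 783.3 ng/mL

783 ng/mL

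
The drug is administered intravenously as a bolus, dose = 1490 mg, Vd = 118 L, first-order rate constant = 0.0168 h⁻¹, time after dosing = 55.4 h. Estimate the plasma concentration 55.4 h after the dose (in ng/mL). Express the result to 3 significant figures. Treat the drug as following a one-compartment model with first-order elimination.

C₀ = Dose / Vd = 1490 / 118 = 12.63 mg/L
C = C₀ · e^(−k·t) = 12.63 × e^(−0.01680 × 55.4)
  = 12.63 × 0.3943 = 4.980 mg/L
Convert: 4.980 mg/L × 1000 = 4980 ng/mL

4980 ng/mL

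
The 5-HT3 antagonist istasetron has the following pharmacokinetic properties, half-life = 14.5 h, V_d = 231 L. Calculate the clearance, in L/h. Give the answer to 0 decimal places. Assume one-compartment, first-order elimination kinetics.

11 L/h

k = ln2 / t½ = 0.693147 / 14.5 = 0.04780 h⁻¹
CL = k × Vd = 0.04780 × 231 = 11.04 L/h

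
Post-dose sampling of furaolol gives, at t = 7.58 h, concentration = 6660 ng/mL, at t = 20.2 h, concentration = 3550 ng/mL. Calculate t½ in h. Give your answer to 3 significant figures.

13.9 h

k = ln(C₁/C₂) / (t₂ − t₁) = ln(6660/3550) / (20.2 − 7.58)
  = 0.6292 / 12.62 = 0.04986 h⁻¹
t½ = ln2 / k = 0.693147 / 0.04986 = 13.90 h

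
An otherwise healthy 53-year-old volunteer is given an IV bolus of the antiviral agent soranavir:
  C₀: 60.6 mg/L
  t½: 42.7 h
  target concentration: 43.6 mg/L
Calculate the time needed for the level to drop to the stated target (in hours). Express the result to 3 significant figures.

k = ln2 / t½ = 0.693147 / 42.7 = 0.01623 h⁻¹
t = ln(C₀ / C) / k = ln(60.60 / 43.6) / 0.01623
  = ln(1.390) / 0.01623 = 0.3293 / 0.01623 = 20.29 h

20.3 h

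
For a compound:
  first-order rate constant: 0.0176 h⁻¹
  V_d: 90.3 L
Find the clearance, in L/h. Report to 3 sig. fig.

CL = k × Vd = 0.0176 × 90.3 = 1.589 L/h

1.59 L/h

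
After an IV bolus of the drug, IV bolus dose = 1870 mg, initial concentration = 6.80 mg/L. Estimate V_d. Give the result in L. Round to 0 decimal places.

275 L

Vd = Dose / C₀ = 1870 / 6.80 = 275.0 L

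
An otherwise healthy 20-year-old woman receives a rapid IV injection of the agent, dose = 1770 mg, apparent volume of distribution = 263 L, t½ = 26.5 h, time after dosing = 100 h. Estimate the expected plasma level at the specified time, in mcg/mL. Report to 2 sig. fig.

C₀ = Dose / Vd = 1770 / 263 = 6.730 mg/L
k = ln2 / t½ = 0.693147 / 26.5 = 0.02616 h⁻¹
C = C₀ · e^(−k·t) = 6.730 × e^(−0.02616 × 100)
  = 6.730 × 0.07309 = 0.4919 mg/L
(0.4919 mg/L = 0.4919 mcg/mL)

0.49 mcg/mL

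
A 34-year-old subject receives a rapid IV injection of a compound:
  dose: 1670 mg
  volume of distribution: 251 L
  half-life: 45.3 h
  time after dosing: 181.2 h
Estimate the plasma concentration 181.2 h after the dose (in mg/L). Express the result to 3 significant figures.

0.416 mg/L

C₀ = Dose / Vd = 1670 / 251 = 6.653 mg/L
k = ln2 / t½ = 0.693147 / 45.3 = 0.01530 h⁻¹
t / t½ = 181.2 / 45.3 = 4 half-lives
C = C₀ × (1/2)^4 = 6.653 × 0.06250 = 0.4158 mg/L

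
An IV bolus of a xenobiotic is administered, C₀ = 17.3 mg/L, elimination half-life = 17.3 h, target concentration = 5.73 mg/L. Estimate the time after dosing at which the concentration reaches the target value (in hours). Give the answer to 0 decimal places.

k = ln2 / t½ = 0.693147 / 17.3 = 0.04007 h⁻¹
t = ln(C₀ / C) / k = ln(17.30 / 5.73) / 0.04007
  = ln(3.019) / 0.04007 = 1.105 / 0.04007 = 27.58 h

28 h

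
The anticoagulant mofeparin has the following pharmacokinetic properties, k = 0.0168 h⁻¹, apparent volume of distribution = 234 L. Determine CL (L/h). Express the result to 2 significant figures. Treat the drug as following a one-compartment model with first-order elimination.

3.9 L/h

CL = k × Vd = 0.0168 × 234 = 3.931 L/h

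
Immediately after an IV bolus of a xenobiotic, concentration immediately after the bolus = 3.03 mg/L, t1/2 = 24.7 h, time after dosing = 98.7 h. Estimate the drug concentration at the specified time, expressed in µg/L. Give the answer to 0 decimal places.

k = ln2 / t½ = 0.693147 / 24.7 = 0.02806 h⁻¹
C = C₀ · e^(−k·t) = 3.030 × e^(−0.02806 × 98.7)
  = 3.030 × 0.06269 = 0.1900 mg/L
Convert: 0.1900 mg/L × 1000 = 190.0 µg/L

190 µg/L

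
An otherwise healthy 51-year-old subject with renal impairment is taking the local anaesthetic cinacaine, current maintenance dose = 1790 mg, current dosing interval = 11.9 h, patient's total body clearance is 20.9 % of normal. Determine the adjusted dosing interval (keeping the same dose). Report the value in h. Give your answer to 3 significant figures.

56.9 h

To keep the same average steady-state level, dosing rate must scale with clearance.
CL ratio = 20.9 / 100 = 0.2090
New interval (same dose) = 11.9 / 0.2090 = 56.94 h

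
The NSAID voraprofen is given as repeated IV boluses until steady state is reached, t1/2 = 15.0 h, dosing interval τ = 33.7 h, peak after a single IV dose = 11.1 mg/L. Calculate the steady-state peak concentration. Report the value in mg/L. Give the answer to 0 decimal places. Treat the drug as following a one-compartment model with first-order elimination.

k = ln2 / t½ = 0.693147 / 15.0 = 0.04621 h⁻¹
e^(−kτ) = e^(−0.04621 × 33.7) = 0.2107
Accumulation ratio R = 1 / (1 − e^(−kτ)) = 1 / (1 − 0.2107) = 1.267
Steady-state peak = C₀ × R = 11.1 × 1.267 = 14.06 mg/L

14 mg/L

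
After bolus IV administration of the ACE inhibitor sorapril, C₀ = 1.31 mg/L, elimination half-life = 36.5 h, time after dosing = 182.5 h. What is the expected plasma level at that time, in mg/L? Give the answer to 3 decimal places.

0.041 mg/L

k = ln2 / t½ = 0.693147 / 36.5 = 0.01899 h⁻¹
t / t½ = 182.5 / 36.5 = 5 half-lives
C = C₀ × (1/2)^5 = 1.310 × 0.03125 = 0.04094 mg/L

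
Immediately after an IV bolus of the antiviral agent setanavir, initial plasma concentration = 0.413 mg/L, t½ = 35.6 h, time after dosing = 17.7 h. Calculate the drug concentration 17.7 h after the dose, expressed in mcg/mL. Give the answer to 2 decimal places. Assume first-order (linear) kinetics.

k = ln2 / t½ = 0.693147 / 35.6 = 0.01947 h⁻¹
C = C₀ · e^(−k·t) = 0.4130 × e^(−0.01947 × 17.7)
  = 0.4130 × 0.7085 = 0.2926 mg/L
(0.2926 mg/L = 0.2926 mcg/mL)

0.29 mcg/mL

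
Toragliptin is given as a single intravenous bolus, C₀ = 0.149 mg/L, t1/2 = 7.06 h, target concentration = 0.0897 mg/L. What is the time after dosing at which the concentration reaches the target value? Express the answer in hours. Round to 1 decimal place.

5.2 h

k = ln2 / t½ = 0.693147 / 7.06 = 0.09818 h⁻¹
t = ln(C₀ / C) / k = ln(0.1490 / 0.0897) / 0.09818
  = ln(1.661) / 0.09818 = 0.5074 / 0.09818 = 5.168 h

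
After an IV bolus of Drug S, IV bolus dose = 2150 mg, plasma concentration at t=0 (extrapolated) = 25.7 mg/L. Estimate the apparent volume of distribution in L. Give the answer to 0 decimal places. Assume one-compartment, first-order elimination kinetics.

84 L

Vd = Dose / C₀ = 2150 / 25.7 = 83.66 L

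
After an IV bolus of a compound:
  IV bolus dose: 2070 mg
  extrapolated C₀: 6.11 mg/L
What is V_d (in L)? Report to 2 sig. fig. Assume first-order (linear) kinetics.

340 L

Vd = Dose / C₀ = 2070 / 6.11 = 338.8 L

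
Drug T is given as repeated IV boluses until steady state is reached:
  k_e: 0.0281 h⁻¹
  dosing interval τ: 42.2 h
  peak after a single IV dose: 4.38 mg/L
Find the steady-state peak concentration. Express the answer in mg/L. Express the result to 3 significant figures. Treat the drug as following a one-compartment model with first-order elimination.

6.31 mg/L

e^(−kτ) = e^(−0.02810 × 42.2) = 0.3055
Accumulation ratio R = 1 / (1 − e^(−kτ)) = 1 / (1 − 0.3055) = 1.440
Steady-state peak = C₀ × R = 4.38 × 1.440 = 6.307 mg/L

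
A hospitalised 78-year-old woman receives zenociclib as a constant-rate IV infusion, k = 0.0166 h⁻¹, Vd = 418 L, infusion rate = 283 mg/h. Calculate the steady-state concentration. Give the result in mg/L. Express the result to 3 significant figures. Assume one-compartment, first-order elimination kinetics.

CL = k × Vd = 0.01660 × 418 = 6.939 L/h
At steady state Css = R₀ / CL = 283 / 6.939 = 40.78 mg/L

40.8 mg/L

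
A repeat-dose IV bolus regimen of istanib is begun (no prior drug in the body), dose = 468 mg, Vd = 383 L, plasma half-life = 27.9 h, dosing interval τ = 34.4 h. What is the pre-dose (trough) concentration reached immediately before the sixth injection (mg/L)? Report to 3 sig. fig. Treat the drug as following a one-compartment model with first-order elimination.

C₀ per dose = Dose / Vd = 468 / 383 = 1.222 mg/L
k = ln2 / t½ = 0.693147 / 27.9 = 0.02484 h⁻¹
Fraction remaining after one interval: r = e^(−kτ) = e^(−0.02484 × 34.4) = 0.4255
Before dose 6, 5 doses have been given (aged 1τ, 2τ, 3τ, 4τ, 5τ).
C_trough = C₀ × (r + r² + … + r^5) = C₀ × r(1−r^5)/(1−r)
        = 1.222 × 0.4255 × (1 − 0.01395) / (1 − 0.4255) = 0.8924 mg/L

0.892 mg/L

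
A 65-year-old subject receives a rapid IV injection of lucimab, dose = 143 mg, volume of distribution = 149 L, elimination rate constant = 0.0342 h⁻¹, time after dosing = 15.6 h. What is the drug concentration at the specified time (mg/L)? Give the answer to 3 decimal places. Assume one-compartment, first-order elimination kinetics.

0.563 mg/L

C₀ = Dose / Vd = 143.0 / 149 = 0.9597 mg/L
C = C₀ · e^(−k·t) = 0.9597 × e^(−0.03420 × 15.6)
  = 0.9597 × 0.5865 = 0.5629 mg/L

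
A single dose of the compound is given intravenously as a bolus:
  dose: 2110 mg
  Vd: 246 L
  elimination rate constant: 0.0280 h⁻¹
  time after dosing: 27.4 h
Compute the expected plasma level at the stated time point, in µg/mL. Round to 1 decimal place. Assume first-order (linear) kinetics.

4.0 µg/mL

C₀ = Dose / Vd = 2110 / 246 = 8.577 mg/L
C = C₀ · e^(−k·t) = 8.577 × e^(−0.02800 × 27.4)
  = 8.577 × 0.4643 = 3.982 mg/L
(3.982 mg/L = 3.982 µg/mL)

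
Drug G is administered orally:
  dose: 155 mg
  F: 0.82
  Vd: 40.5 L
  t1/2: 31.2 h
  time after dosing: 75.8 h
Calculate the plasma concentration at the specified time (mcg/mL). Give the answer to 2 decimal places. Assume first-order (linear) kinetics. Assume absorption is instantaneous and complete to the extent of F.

Amount reaching circulation = F × Dose = 0.82 × 155.0 = 127.1 mg
C₀ = F·Dose / Vd = 127.1 / 40.5 = 3.138 mg/L
k = ln2 / t½ = 0.693147 / 31.2 = 0.02222 h⁻¹
C = C₀ · e^(−k·t) = 3.138 × e^(−0.02222 × 75.8)
  = 3.138 × 0.1856 = 0.5824 mg/L
(0.5824 mg/L = 0.5824 mcg/mL)

0.58 mcg/mL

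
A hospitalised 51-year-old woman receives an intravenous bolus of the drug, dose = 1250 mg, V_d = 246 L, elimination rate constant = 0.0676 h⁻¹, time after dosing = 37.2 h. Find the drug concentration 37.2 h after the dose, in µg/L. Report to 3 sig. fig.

411 µg/L

C₀ = Dose / Vd = 1250 / 246 = 5.081 mg/L
C = C₀ · e^(−k·t) = 5.081 × e^(−0.06760 × 37.2)
  = 5.081 × 0.08089 = 0.4110 mg/L
Convert: 0.4110 mg/L × 1000 = 411.0 µg/L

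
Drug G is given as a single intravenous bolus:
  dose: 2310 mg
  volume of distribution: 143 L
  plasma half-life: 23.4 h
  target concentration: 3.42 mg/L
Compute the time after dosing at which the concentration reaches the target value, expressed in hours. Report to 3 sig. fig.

C₀ = Dose / Vd = 2310 / 143 = 16.15 mg/L
k = ln2 / t½ = 0.693147 / 23.4 = 0.02962 h⁻¹
t = ln(C₀ / C) / k = ln(16.15 / 3.42) / 0.02962
  = ln(4.722) / 0.02962 = 1.552 / 0.02962 = 52.40 h

52.4 h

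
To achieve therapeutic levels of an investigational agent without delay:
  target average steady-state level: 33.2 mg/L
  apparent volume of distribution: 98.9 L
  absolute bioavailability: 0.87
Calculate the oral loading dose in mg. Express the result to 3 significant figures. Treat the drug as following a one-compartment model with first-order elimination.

3770 mg

LD = Css × Vd / F = 33.2 × 98.9 / 0.87 = 3774 mg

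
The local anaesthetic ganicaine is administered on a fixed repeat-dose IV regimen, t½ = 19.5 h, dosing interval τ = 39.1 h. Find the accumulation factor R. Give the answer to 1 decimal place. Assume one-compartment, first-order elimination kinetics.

1.3

k = ln2 / t½ = 0.693147 / 19.5 = 0.03555 h⁻¹
e^(−kτ) = e^(−0.03555 × 39.1) = 0.2491
Accumulation ratio R = 1 / (1 − e^(−kτ)) = 1 / (1 − 0.2491) = 1.332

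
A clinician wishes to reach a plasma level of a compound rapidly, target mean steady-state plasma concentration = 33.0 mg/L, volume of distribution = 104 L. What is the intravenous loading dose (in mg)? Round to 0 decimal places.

LD = Css × Vd = 33.0 × 104 = 3432 mg

3432 mg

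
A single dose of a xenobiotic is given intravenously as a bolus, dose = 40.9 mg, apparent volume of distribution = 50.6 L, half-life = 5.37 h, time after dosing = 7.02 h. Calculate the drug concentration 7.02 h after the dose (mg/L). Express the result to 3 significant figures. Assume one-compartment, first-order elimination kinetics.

0.327 mg/L

C₀ = Dose / Vd = 40.90 / 50.6 = 0.8083 mg/L
k = ln2 / t½ = 0.693147 / 5.37 = 0.1291 h⁻¹
C = C₀ · e^(−k·t) = 0.8083 × e^(−0.1291 × 7.02)
  = 0.8083 × 0.4040 = 0.3266 mg/L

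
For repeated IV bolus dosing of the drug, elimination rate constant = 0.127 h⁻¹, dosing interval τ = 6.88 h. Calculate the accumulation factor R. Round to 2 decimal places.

e^(−kτ) = e^(−0.1270 × 6.88) = 0.4174
Accumulation ratio R = 1 / (1 − e^(−kτ)) = 1 / (1 − 0.4174) = 1.716

1.72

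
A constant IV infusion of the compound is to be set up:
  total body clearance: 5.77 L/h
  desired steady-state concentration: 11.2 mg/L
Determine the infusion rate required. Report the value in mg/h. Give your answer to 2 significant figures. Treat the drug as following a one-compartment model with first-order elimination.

At steady state, infusion rate R₀ = Css × CL = 11.2 × 5.770 = 64.62 mg/h

65 mg/h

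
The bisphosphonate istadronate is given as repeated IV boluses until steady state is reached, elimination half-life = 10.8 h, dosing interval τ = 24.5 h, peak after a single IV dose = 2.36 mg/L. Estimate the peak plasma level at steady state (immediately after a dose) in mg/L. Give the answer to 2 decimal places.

k = ln2 / t½ = 0.693147 / 10.8 = 0.06418 h⁻¹
e^(−kτ) = e^(−0.06418 × 24.5) = 0.2075
Accumulation ratio R = 1 / (1 − e^(−kτ)) = 1 / (1 − 0.2075) = 1.262
Steady-state peak = C₀ × R = 2.36 × 1.262 = 2.978 mg/L

2.98 mg/L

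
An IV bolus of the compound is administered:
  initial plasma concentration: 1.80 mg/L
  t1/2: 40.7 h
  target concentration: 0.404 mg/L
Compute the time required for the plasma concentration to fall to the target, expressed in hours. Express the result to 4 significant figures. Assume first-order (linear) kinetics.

k = ln2 / t½ = 0.693147 / 40.7 = 0.01703 h⁻¹
t = ln(C₀ / C) / k = ln(1.800 / 0.404) / 0.01703
  = ln(4.455) / 0.01703 = 1.494 / 0.01703 = 87.73 h

87.73 h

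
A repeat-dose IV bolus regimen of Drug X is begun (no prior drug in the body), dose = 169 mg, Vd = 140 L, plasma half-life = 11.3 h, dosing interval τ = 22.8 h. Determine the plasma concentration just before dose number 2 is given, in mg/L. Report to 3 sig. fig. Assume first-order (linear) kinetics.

0.298 mg/L

C₀ per dose = Dose / Vd = 169 / 140 = 1.207 mg/L
k = ln2 / t½ = 0.693147 / 11.3 = 0.06134 h⁻¹
Fraction remaining after one interval: r = e^(−kτ) = e^(−0.06134 × 22.8) = 0.2470
Before dose 2, 1 dose has been given (aged 1τ).
C_trough = C₀ × r = 1.207 × 0.2470 = 0.2981 mg/L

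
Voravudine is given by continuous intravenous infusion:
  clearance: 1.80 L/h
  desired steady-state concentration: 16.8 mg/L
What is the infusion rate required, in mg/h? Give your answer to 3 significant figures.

At steady state, infusion rate R₀ = Css × CL = 16.8 × 1.800 = 30.24 mg/h

30.2 mg/h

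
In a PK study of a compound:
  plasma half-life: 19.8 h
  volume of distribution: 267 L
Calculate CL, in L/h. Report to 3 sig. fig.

9.35 L/h

k = ln2 / t½ = 0.693147 / 19.8 = 0.03501 h⁻¹
CL = k × Vd = 0.03501 × 267 = 9.348 L/h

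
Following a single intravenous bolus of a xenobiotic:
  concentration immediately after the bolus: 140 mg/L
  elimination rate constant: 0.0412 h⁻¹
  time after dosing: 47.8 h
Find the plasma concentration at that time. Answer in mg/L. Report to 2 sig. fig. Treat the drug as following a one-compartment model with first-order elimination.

20 mg/L

C = C₀ · e^(−k·t) = 140.0 × e^(−0.04120 × 47.8)
  = 140.0 × 0.1395 = 19.53 mg/L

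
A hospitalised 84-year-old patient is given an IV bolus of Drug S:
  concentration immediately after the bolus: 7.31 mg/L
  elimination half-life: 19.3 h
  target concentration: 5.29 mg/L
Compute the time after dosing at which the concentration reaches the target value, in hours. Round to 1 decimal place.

k = ln2 / t½ = 0.693147 / 19.3 = 0.03591 h⁻¹
t = ln(C₀ / C) / k = ln(7.310 / 5.29) / 0.03591
  = ln(1.382) / 0.03591 = 0.3235 / 0.03591 = 9.009 h

9.0 h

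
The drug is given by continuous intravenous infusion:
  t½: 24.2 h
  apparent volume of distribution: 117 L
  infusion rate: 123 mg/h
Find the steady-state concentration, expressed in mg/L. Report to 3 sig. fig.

36.7 mg/L

k = ln2 / t½ = 0.693147 / 24.2 = 0.02864 h⁻¹
CL = k × Vd = 0.02864 × 117 = 3.351 L/h
At steady state Css = R₀ / CL = 123 / 3.351 = 36.71 mg/L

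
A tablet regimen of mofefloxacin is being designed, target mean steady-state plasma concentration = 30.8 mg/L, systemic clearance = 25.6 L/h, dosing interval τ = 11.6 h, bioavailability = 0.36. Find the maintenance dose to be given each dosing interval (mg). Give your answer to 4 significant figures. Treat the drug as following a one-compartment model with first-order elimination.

At steady state, F × (Dose/τ) = Css × CL.
Dose = Css × CL × τ / F = 30.8 × 25.60 × 11.6 / 0.36 = 25410 mg

25410 mg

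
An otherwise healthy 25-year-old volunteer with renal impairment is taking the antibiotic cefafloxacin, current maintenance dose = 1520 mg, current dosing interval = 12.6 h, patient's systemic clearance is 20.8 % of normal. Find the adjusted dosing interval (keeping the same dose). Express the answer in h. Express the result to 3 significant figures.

60.6 h

To keep the same average steady-state level, dosing rate must scale with clearance.
CL ratio = 20.8 / 100 = 0.2080
New interval (same dose) = 12.6 / 0.2080 = 60.58 h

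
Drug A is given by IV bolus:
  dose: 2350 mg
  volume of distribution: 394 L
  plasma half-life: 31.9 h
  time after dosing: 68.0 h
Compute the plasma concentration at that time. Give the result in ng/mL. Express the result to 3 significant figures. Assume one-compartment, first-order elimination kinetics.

C₀ = Dose / Vd = 2350 / 394 = 5.964 mg/L
k = ln2 / t½ = 0.693147 / 31.9 = 0.02173 h⁻¹
C = C₀ · e^(−k·t) = 5.964 × e^(−0.02173 × 68.0)
  = 5.964 × 0.2282 = 1.361 mg/L
Convert: 1.361 mg/L × 1000 = 1361 ng/mL

1360 ng/mL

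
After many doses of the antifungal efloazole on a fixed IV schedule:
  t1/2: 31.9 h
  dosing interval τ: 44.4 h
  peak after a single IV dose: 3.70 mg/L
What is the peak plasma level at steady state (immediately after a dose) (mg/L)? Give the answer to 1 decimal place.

6.0 mg/L

k = ln2 / t½ = 0.693147 / 31.9 = 0.02173 h⁻¹
e^(−kτ) = e^(−0.02173 × 44.4) = 0.3811
Accumulation ratio R = 1 / (1 − e^(−kτ)) = 1 / (1 − 0.3811) = 1.616
Steady-state peak = C₀ × R = 3.70 × 1.616 = 5.979 mg/L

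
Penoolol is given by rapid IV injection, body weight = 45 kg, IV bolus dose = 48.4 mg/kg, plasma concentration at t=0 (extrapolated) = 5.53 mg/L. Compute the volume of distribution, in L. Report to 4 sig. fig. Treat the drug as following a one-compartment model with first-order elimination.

Dose = 48.4 × 45 = 2178 mg
Vd = Dose / C₀ = 2178 / 5.53 = 393.9 L

393.9 L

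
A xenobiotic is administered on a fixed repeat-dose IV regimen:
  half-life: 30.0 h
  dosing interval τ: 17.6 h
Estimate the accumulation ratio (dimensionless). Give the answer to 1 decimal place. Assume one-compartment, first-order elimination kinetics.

k = ln2 / t½ = 0.693147 / 30.0 = 0.02310 h⁻¹
e^(−kτ) = e^(−0.02310 × 17.6) = 0.6659
Accumulation ratio R = 1 / (1 − e^(−kτ)) = 1 / (1 − 0.6659) = 2.993

3.0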